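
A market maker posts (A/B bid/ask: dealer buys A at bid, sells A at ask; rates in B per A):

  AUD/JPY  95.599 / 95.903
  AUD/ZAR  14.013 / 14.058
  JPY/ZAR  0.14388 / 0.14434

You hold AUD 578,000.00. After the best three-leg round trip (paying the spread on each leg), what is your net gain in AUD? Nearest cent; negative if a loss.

Net profit: AUD 7,113.43

Best loop AUD → ZAR → JPY → AUD:
AUD 578,000.00 × 14.013 (sell AUD at bid) = ZAR 8,099,514.00
ZAR 8,099,514.00 ÷ 0.14434 (buy JPY at ask) = JPY 56,114,133
JPY 56,114,133 ÷ 95.903 (buy AUD at ask) = AUD 585,113.43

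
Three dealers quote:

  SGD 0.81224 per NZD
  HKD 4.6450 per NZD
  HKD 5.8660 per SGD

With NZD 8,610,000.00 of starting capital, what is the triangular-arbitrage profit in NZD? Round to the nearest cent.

Profit: NZD 221,690.98

Profitable loop is NZD → SGD → HKD → NZD:
NZD 8,610,000.00 × 0.81224 = SGD 6,993,386.40
SGD 6,993,386.40 × 5.8660 = HKD 41,023,204.62
HKD 41,023,204.62 ÷ 4.6450 = NZD 8,831,690.98
Profit = NZD 8,831,690.98 − NZD 8,610,000.00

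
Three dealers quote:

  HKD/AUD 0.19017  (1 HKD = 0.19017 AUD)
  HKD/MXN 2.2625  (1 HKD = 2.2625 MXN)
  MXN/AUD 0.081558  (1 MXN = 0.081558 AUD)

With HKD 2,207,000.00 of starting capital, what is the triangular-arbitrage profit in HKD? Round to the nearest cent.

Profit: HKD 67,516.99

Profitable loop is HKD → AUD → MXN → HKD:
HKD 2,207,000.00 × 0.19017 = AUD 419,705.19
AUD 419,705.19 ÷ 0.081558 = MXN 5,146,094.68
MXN 5,146,094.68 ÷ 2.2625 = HKD 2,274,516.99
Profit = HKD 2,274,516.99 − HKD 2,207,000.00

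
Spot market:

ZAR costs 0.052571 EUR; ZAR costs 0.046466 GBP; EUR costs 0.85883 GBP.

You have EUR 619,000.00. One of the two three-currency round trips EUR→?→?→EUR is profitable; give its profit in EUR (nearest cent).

Profitable loop is EUR → ZAR → GBP → EUR:
EUR 619,000.00 ÷ 0.052571 = ZAR 11,774,552.51
ZAR 11,774,552.51 × 0.046466 = GBP 547,116.36
GBP 547,116.36 ÷ 0.85883 = EUR 637,048.49
Profit = EUR 637,048.49 − EUR 619,000.00

Profit: EUR 18,048.49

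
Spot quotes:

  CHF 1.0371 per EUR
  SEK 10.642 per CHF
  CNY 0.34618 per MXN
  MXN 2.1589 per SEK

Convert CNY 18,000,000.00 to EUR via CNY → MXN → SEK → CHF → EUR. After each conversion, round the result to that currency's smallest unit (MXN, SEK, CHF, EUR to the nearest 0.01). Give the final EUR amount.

EUR 2,182,197.81

CNY 18,000,000.00 ÷ 0.34618 = MXN 51,996,071.41
MXN 51,996,071.41 ÷ 2.1589 = SEK 24,084,520.55
SEK 24,084,520.55 ÷ 10.642 = CHF 2,263,157.35
CHF 2,263,157.35 ÷ 1.0371 = EUR 2,182,197.81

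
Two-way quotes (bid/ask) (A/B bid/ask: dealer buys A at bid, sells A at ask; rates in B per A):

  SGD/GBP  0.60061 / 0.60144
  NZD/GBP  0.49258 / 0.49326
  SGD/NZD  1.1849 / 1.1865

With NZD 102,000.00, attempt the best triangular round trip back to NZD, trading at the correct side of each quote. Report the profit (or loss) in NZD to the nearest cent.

Best loop NZD → SGD → GBP → NZD:
NZD 102,000.00 ÷ 1.1865 (buy SGD at ask) = SGD 85,967.13
SGD 85,967.13 × 0.60061 (sell SGD at bid) = GBP 51,632.72
GBP 51,632.72 ÷ 0.49326 (buy NZD at ask) = NZD 104,676.48

Net profit: NZD 2,676.48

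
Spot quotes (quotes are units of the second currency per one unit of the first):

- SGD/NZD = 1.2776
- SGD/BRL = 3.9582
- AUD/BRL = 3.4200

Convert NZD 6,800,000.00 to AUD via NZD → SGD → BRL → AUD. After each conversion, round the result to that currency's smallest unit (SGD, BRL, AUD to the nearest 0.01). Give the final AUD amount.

NZD 6,800,000.00 ÷ 1.2776 = SGD 5,322,479.65
SGD 5,322,479.65 × 3.9582 = BRL 21,067,438.95
BRL 21,067,438.95 ÷ 3.4200 = AUD 6,160,069.87

AUD 6,160,069.87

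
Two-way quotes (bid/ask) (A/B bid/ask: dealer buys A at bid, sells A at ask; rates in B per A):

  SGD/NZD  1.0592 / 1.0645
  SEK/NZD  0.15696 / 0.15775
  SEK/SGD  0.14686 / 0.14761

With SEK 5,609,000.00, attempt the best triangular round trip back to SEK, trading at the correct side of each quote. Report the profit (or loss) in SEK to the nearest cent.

Net result: SEK -6,098.55 (no profitable arbitrage after spreads)

Best loop SEK → NZD → SGD → SEK:
SEK 5,609,000.00 × 0.15696 (sell SEK at bid) = NZD 880,388.64
NZD 880,388.64 ÷ 1.0645 (buy SGD at ask) = SGD 827,044.28
SGD 827,044.28 ÷ 0.14761 (buy SEK at ask) = SEK 5,602,901.45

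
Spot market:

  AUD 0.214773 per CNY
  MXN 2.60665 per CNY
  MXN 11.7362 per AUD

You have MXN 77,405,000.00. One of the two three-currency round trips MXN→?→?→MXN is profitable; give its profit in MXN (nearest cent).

Profit: MXN 2,641,906.20

Profitable loop is MXN → AUD → CNY → MXN:
MXN 77,405,000.00 ÷ 11.7362 = AUD 6,595,405.67
AUD 6,595,405.67 ÷ 0.214773 = CNY 30,708,728.14
CNY 30,708,728.14 × 2.60665 = MXN 80,046,906.20
Profit = MXN 80,046,906.20 − MXN 77,405,000.00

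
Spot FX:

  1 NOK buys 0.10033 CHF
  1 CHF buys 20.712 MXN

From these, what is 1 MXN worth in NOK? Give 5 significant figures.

MXN/NOK = 0.48122

1 MXN ÷ 20.712 = 0.0482812 CHF
0.0482812 CHF ÷ 0.10033 = 0.481224 NOK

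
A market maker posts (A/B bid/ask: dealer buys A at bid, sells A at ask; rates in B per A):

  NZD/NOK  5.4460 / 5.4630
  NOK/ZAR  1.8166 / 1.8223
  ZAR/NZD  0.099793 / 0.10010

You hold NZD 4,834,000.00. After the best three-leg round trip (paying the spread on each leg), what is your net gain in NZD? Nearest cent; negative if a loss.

Net profit: NZD 16,890.74

Best loop NZD → ZAR → NOK → NZD:
NZD 4,834,000.00 ÷ 0.10010 (buy ZAR at ask) = ZAR 48,291,708.29
ZAR 48,291,708.29 ÷ 1.8223 (buy NOK at ask) = NOK 26,500,416.12
NOK 26,500,416.12 ÷ 5.4630 (buy NZD at ask) = NZD 4,850,890.74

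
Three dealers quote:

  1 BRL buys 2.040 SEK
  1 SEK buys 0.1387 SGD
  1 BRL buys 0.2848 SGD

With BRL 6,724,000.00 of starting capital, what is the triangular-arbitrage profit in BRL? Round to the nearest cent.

Profitable loop is BRL → SGD → SEK → BRL:
BRL 6,724,000.00 × 0.2848 = SGD 1,914,995.20
SGD 1,914,995.20 ÷ 0.1387 = SEK 13,806,742.61
SEK 13,806,742.61 ÷ 2.040 = BRL 6,768,011.08
Profit = BRL 6,768,011.08 − BRL 6,724,000.00

Profit: BRL 44,011.08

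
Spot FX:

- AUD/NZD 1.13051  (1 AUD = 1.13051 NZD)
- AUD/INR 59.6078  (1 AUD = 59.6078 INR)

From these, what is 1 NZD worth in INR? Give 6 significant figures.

NZD/INR = 52.7265

1 NZD ÷ 1.13051 = 0.884557 AUD
0.884557 AUD × 59.6078 = 52.7265 INR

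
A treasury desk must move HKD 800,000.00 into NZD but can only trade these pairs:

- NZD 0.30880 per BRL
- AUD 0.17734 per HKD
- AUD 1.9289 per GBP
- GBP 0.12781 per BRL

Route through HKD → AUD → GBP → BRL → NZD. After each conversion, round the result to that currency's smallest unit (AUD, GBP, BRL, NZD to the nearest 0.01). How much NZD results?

HKD 800,000.00 × 0.17734 = AUD 141,872.00
AUD 141,872.00 ÷ 1.9289 = GBP 73,550.73
GBP 73,550.73 ÷ 0.12781 = BRL 575,469.29
BRL 575,469.29 × 0.30880 = NZD 177,704.92

NZD 177,704.92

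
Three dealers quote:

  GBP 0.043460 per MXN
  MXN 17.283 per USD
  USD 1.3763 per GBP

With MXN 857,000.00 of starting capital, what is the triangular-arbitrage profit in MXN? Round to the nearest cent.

Profit: MXN 28,936.89

Profitable loop is MXN → GBP → USD → MXN:
MXN 857,000.00 × 0.043460 = GBP 37,245.22
GBP 37,245.22 × 1.3763 = USD 51,260.60
USD 51,260.60 × 17.283 = MXN 885,936.89
Profit = MXN 885,936.89 − MXN 857,000.00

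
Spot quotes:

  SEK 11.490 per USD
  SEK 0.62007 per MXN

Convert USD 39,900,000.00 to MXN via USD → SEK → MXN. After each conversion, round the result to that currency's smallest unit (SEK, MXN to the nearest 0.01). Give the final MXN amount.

USD 39,900,000.00 × 11.490 = SEK 458,451,000.00
SEK 458,451,000.00 ÷ 0.62007 = MXN 739,353,621.37

MXN 739,353,621.37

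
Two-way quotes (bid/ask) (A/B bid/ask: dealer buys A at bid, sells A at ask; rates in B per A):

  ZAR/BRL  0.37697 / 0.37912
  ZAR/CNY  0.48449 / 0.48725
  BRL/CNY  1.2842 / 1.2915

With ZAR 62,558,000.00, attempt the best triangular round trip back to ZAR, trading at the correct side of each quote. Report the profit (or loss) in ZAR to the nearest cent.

Net result: ZAR -403,802.55 (no profitable arbitrage after spreads)

Best loop ZAR → BRL → CNY → ZAR:
ZAR 62,558,000.00 × 0.37697 (sell ZAR at bid) = BRL 23,582,489.26
BRL 23,582,489.26 × 1.2842 (sell BRL at bid) = CNY 30,284,632.71
CNY 30,284,632.71 ÷ 0.48725 (buy ZAR at ask) = ZAR 62,154,197.45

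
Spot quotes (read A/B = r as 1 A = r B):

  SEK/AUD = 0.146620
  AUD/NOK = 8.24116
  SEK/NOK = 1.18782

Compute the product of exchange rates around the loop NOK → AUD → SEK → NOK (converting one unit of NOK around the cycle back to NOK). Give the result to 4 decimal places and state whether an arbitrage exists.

0.9830 (arbitrage exists)

Around NOK → AUD → SEK → NOK: 1 ÷ 8.24116 ÷ 0.146620 × 1.18782 = 0.983035
Product < 1; profitable direction is NOK → SEK → AUD → NOK.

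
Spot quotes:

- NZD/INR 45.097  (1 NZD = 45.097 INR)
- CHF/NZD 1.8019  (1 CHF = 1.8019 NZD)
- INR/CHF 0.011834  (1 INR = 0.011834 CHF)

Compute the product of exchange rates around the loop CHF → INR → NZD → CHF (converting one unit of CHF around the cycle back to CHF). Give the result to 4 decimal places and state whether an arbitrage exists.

Around CHF → INR → NZD → CHF: 1 ÷ 0.011834 ÷ 45.097 ÷ 1.8019 = 1.039896
Product > 1; profitable direction is CHF → INR → NZD → CHF.

1.0399 (arbitrage exists)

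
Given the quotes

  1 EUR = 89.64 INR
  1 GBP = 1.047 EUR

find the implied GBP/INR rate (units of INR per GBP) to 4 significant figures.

1 GBP × 1.047 = 1.047 EUR
1.047 EUR × 89.64 = 93.8531 INR

GBP/INR = 93.85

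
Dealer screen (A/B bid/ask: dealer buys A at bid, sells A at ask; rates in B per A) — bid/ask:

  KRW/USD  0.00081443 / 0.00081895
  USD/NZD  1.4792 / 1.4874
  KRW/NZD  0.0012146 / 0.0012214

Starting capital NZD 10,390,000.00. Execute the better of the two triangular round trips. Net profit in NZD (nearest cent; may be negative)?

Best loop NZD → USD → KRW → NZD:
NZD 10,390,000.00 ÷ 1.4874 (buy USD at ask) = USD 6,985,343.55
USD 6,985,343.55 ÷ 0.00081895 (buy KRW at ask) = KRW 8,529,633,741
KRW 8,529,633,741 × 0.0012146 (sell KRW at bid) = NZD 10,360,093.14

Net result: NZD -29,906.86 (no profitable arbitrage after spreads)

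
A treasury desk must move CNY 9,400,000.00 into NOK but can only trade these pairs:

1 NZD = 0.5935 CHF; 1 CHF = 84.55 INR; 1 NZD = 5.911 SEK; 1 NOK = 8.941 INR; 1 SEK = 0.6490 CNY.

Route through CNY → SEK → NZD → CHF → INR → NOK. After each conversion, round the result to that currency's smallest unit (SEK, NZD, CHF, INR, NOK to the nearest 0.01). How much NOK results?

NOK 13,752,144.78

CNY 9,400,000.00 ÷ 0.6490 = SEK 14,483,821.26
SEK 14,483,821.26 ÷ 5.911 = NZD 2,450,316.57
NZD 2,450,316.57 × 0.5935 = CHF 1,454,262.88
CHF 1,454,262.88 × 84.55 = INR 122,957,926.50
INR 122,957,926.50 ÷ 8.941 = NOK 13,752,144.78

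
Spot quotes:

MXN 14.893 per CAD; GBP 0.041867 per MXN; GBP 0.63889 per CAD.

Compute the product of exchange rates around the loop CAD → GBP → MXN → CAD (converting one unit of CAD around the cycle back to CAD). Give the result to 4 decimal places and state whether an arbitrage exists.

1.0246 (arbitrage exists)

Around CAD → GBP → MXN → CAD: 1 × 0.63889 ÷ 0.041867 ÷ 14.893 = 1.024642
Product > 1; profitable direction is CAD → GBP → MXN → CAD.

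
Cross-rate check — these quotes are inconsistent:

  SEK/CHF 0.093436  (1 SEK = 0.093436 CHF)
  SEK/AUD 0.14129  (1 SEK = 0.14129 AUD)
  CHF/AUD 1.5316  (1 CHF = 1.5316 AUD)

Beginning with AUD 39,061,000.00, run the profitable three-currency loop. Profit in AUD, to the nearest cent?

Profitable loop is AUD → SEK → CHF → AUD:
AUD 39,061,000.00 ÷ 0.14129 = SEK 276,459,763.61
SEK 276,459,763.61 × 0.093436 = CHF 25,831,294.47
CHF 25,831,294.47 × 1.5316 = AUD 39,563,210.61
Profit = AUD 39,563,210.61 − AUD 39,061,000.00

Profit: AUD 502,210.61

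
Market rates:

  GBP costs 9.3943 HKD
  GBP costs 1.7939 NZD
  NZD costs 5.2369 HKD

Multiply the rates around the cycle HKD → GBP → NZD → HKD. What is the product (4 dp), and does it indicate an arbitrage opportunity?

Around HKD → GBP → NZD → HKD: 1 ÷ 9.3943 × 1.7939 × 5.2369 = 1.000019
Product ≈ 1 (deviation 0.002%, within rounding noise).

1.0000 (no arbitrage)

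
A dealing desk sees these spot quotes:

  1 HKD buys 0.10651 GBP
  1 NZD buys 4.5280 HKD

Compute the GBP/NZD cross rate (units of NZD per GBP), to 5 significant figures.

GBP/NZD = 2.0735

1 GBP ÷ 0.10651 = 9.38879 HKD
9.38879 HKD ÷ 4.5280 = 2.0735 NZD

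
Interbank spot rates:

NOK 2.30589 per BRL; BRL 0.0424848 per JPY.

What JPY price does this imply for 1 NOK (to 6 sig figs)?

NOK/JPY = 10.2077

1 NOK ÷ 2.30589 = 0.433672 BRL
0.433672 BRL ÷ 0.0424848 = 10.2077 JPY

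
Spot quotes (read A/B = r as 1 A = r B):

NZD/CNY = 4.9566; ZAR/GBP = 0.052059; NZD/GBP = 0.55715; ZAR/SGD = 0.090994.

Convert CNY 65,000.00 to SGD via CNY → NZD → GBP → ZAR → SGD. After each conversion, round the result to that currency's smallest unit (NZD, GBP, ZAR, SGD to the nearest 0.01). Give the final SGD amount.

CNY 65,000.00 ÷ 4.9566 = NZD 13,113.83
NZD 13,113.83 × 0.55715 = GBP 7,306.37
GBP 7,306.37 ÷ 0.052059 = ZAR 140,347.87
ZAR 140,347.87 × 0.090994 = SGD 12,770.81

SGD 12,770.81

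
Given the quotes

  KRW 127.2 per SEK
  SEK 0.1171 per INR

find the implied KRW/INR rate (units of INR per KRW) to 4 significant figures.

KRW/INR = 0.06714

1 KRW ÷ 127.2 = 0.00786164 SEK
0.00786164 SEK ÷ 0.1171 = 0.0671361 INR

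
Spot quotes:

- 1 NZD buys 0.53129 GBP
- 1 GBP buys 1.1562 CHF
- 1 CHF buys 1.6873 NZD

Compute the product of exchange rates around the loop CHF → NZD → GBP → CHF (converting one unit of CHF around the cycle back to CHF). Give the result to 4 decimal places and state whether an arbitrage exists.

1.0365 (arbitrage exists)

Around CHF → NZD → GBP → CHF: 1 × 1.6873 × 0.53129 × 1.1562 = 1.036470
Product > 1; profitable direction is CHF → NZD → GBP → CHF.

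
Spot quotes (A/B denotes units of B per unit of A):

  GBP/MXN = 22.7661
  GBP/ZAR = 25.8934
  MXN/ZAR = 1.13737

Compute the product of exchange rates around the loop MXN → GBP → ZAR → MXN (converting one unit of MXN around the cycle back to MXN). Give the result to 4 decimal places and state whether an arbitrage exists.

1.0000 (no arbitrage)

Around MXN → GBP → ZAR → MXN: 1 ÷ 22.7661 × 25.8934 ÷ 1.13737 = 0.999997
Product ≈ 1 (deviation 0.000%, within rounding noise).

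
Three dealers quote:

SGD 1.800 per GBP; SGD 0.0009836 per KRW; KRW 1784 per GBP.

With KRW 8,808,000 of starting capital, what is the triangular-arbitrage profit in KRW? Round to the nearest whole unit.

Profitable loop is KRW → GBP → SGD → KRW:
KRW 8,808,000 ÷ 1784 = GBP 4,937.22
GBP 4,937.22 × 1.800 = SGD 8,887.00
SGD 8,887.00 ÷ 0.0009836 = KRW 9,035,172
Profit = KRW 9,035,172 − KRW 8,808,000

Profit: KRW 227,172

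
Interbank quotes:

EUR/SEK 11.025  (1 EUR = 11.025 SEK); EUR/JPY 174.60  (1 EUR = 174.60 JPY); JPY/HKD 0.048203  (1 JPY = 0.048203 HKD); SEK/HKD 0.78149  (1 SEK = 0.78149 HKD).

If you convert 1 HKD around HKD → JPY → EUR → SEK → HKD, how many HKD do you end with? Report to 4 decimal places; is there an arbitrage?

1.0237 (arbitrage exists)

Around HKD → JPY → EUR → SEK → HKD: 1 ÷ 0.048203 ÷ 174.60 × 11.025 × 0.78149 = 1.023726
Product > 1; profitable direction is HKD → JPY → EUR → SEK → HKD.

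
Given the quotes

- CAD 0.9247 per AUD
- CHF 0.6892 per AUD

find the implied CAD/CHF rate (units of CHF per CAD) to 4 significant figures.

CAD/CHF = 0.7453

1 CAD ÷ 0.9247 = 1.08143 AUD
1.08143 AUD × 0.6892 = 0.745323 CHF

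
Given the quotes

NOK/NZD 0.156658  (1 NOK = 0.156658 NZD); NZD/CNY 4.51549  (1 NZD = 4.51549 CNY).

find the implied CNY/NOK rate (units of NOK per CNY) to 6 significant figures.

CNY/NOK = 1.41365

1 CNY ÷ 4.51549 = 0.22146 NZD
0.22146 NZD ÷ 0.156658 = 1.41365 NOK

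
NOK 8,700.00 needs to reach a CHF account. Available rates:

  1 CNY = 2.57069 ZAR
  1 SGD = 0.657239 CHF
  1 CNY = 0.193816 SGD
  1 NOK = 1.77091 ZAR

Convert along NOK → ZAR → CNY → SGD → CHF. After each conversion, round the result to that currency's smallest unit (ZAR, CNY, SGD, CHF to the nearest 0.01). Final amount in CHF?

NOK 8,700.00 × 1.77091 = ZAR 15,406.92
ZAR 15,406.92 ÷ 2.57069 = CNY 5,993.30
CNY 5,993.30 × 0.193816 = SGD 1,161.60
SGD 1,161.60 × 0.657239 = CHF 763.45

CHF 763.45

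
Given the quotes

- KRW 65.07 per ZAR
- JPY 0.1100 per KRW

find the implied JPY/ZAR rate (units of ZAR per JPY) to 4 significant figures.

1 JPY ÷ 0.1100 = 9.09091 KRW
9.09091 KRW ÷ 65.07 = 0.13971 ZAR

JPY/ZAR = 0.1397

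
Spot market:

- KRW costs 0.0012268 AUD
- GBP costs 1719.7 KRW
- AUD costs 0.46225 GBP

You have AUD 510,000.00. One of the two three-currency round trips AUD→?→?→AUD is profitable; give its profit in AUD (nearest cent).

Profitable loop is AUD → KRW → GBP → AUD:
AUD 510,000.00 ÷ 0.0012268 = KRW 415,715,683
KRW 415,715,683 ÷ 1719.7 = GBP 241,737.33
GBP 241,737.33 ÷ 0.46225 = AUD 522,957.98
Profit = AUD 522,957.98 − AUD 510,000.00

Profit: AUD 12,957.98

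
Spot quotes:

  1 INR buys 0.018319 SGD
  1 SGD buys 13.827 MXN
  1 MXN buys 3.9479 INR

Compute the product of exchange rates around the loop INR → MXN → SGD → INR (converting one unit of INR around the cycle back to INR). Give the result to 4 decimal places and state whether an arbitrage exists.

1.0000 (no arbitrage)

Around INR → MXN → SGD → INR: 1 ÷ 3.9479 ÷ 13.827 ÷ 0.018319 = 1.000010
Product ≈ 1 (deviation 0.001%, within rounding noise).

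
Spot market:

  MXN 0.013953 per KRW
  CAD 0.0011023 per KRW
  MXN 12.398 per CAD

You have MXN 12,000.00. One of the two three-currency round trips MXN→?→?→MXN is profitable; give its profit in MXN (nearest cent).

Profitable loop is MXN → CAD → KRW → MXN:
MXN 12,000.00 ÷ 12.398 = CAD 967.90
CAD 967.90 ÷ 0.0011023 = KRW 878,071
KRW 878,071 × 0.013953 = MXN 12,251.73
Profit = MXN 12,251.73 − MXN 12,000.00

Profit: MXN 251.73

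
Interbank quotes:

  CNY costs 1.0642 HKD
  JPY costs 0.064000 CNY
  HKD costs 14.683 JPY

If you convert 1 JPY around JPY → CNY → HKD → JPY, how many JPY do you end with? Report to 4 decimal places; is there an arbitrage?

Around JPY → CNY → HKD → JPY: 1 × 0.064000 × 1.0642 × 14.683 = 1.000042
Product ≈ 1 (deviation 0.004%, within rounding noise).

1.0000 (no arbitrage)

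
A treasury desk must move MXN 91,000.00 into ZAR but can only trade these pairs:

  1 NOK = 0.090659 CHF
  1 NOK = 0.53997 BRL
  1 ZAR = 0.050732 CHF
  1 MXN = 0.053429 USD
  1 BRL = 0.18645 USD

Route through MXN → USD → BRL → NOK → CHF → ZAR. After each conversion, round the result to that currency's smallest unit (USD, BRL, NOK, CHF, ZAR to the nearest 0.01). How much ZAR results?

ZAR 86,300.95

MXN 91,000.00 × 0.053429 = USD 4,862.04
USD 4,862.04 ÷ 0.18645 = BRL 26,076.91
BRL 26,076.91 ÷ 0.53997 = NOK 48,293.26
NOK 48,293.26 × 0.090659 = CHF 4,378.22
CHF 4,378.22 ÷ 0.050732 = ZAR 86,300.95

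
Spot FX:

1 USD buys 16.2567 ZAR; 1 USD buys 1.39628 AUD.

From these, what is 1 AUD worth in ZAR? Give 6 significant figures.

AUD/ZAR = 11.6429

1 AUD ÷ 1.39628 = 0.716189 USD
0.716189 USD × 16.2567 = 11.6429 ZAR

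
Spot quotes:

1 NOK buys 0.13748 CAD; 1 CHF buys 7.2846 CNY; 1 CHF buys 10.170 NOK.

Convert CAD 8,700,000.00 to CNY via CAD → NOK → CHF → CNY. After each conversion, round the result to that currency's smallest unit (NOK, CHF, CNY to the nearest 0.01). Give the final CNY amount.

CNY 45,327,783.77

CAD 8,700,000.00 ÷ 0.13748 = NOK 63,281,931.92
NOK 63,281,931.92 ÷ 10.170 = CHF 6,222,412.18
CHF 6,222,412.18 × 7.2846 = CNY 45,327,783.77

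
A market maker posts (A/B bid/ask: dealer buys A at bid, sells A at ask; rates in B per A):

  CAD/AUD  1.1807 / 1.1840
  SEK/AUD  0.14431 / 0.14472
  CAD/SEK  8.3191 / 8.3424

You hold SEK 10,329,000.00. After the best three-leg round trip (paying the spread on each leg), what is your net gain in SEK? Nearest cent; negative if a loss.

Best loop SEK → AUD → CAD → SEK:
SEK 10,329,000.00 × 0.14431 (sell SEK at bid) = AUD 1,490,577.99
AUD 1,490,577.99 ÷ 1.1840 (buy CAD at ask) = CAD 1,258,934.11
CAD 1,258,934.11 × 8.3191 (sell CAD at bid) = SEK 10,473,198.78

Net profit: SEK 144,198.78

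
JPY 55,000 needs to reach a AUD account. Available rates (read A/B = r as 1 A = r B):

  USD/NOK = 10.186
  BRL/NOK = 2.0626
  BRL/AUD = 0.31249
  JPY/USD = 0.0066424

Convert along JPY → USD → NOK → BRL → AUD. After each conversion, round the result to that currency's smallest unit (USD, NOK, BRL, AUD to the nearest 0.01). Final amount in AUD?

JPY 55,000 × 0.0066424 = USD 365.33
USD 365.33 × 10.186 = NOK 3,721.25
NOK 3,721.25 ÷ 2.0626 = BRL 1,804.15
BRL 1,804.15 × 0.31249 = AUD 563.78

AUD 563.78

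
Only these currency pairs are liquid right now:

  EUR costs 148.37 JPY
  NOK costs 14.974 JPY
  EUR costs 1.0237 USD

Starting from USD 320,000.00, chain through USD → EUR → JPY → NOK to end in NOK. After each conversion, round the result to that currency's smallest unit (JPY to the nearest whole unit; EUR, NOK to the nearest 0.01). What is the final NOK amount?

USD 320,000.00 ÷ 1.0237 = EUR 312,591.58
EUR 312,591.58 × 148.37 = JPY 46,379,213
JPY 46,379,213 ÷ 14.974 = NOK 3,097,316.21

NOK 3,097,316.21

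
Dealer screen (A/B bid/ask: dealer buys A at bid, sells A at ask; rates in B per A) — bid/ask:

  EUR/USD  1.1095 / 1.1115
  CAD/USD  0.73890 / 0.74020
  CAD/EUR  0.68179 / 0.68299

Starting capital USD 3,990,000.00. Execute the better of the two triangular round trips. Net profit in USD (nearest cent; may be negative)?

Best loop USD → CAD → EUR → USD:
USD 3,990,000.00 ÷ 0.74020 (buy CAD at ask) = CAD 5,390,435.02
CAD 5,390,435.02 × 0.68179 (sell CAD at bid) = EUR 3,675,144.69
EUR 3,675,144.69 × 1.1095 (sell EUR at bid) = USD 4,077,573.03

Net profit: USD 87,573.03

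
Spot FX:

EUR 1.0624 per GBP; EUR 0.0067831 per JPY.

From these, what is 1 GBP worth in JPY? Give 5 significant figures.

GBP/JPY = 156.62

1 GBP × 1.0624 = 1.0624 EUR
1.0624 EUR ÷ 0.0067831 = 156.625 JPY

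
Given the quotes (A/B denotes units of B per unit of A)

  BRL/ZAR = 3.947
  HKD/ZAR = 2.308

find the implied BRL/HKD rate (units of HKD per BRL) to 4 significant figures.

1 BRL × 3.947 = 3.947 ZAR
3.947 ZAR ÷ 2.308 = 1.71014 HKD

BRL/HKD = 1.710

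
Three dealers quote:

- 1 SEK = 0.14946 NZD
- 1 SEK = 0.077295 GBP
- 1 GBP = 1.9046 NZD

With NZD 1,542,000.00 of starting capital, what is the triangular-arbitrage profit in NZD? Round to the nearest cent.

Profitable loop is NZD → GBP → SEK → NZD:
NZD 1,542,000.00 ÷ 1.9046 = GBP 809,618.82
GBP 809,618.82 ÷ 0.077295 = SEK 10,474,400.90
SEK 10,474,400.90 × 0.14946 = NZD 1,565,503.96
Profit = NZD 1,565,503.96 − NZD 1,542,000.00

Profit: NZD 23,503.96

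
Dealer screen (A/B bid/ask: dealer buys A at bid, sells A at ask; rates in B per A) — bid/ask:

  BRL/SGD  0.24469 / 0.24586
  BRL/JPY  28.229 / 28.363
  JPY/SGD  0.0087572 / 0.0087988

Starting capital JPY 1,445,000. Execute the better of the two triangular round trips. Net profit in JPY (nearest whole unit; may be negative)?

Net profit: JPY 7,917

Best loop JPY → SGD → BRL → JPY:
JPY 1,445,000 × 0.0087572 (sell JPY at bid) = SGD 12,654.15
SGD 12,654.15 ÷ 0.24586 (buy BRL at ask) = BRL 51,468.94
BRL 51,468.94 × 28.229 (sell BRL at bid) = JPY 1,452,917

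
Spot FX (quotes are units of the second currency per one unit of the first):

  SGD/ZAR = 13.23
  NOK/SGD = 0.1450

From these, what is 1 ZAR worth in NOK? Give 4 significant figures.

1 ZAR ÷ 13.23 = 0.0755858 SGD
0.0755858 SGD ÷ 0.1450 = 0.521281 NOK

ZAR/NOK = 0.5213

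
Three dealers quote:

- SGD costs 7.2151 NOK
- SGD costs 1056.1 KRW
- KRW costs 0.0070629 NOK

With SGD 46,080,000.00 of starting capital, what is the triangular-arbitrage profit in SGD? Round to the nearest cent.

Profitable loop is SGD → KRW → NOK → SGD:
SGD 46,080,000.00 × 1056.1 = KRW 48,665,088,000
KRW 48,665,088,000 × 0.0070629 = NOK 343,716,650.04
NOK 343,716,650.04 ÷ 7.2151 = SGD 47,638,515.06
Profit = SGD 47,638,515.06 − SGD 46,080,000.00

Profit: SGD 1,558,515.06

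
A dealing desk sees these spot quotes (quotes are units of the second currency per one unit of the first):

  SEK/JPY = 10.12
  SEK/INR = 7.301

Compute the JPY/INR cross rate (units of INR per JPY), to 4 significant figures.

JPY/INR = 0.7214

1 JPY ÷ 10.12 = 0.0988142 SEK
0.0988142 SEK × 7.301 = 0.721443 INR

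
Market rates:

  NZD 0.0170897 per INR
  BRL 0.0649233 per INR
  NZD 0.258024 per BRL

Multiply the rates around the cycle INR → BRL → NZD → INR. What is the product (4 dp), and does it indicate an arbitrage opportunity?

Around INR → BRL → NZD → INR: 1 × 0.0649233 × 0.258024 ÷ 0.0170897 = 0.980226
Product < 1; profitable direction is INR → NZD → BRL → INR.

0.9802 (arbitrage exists)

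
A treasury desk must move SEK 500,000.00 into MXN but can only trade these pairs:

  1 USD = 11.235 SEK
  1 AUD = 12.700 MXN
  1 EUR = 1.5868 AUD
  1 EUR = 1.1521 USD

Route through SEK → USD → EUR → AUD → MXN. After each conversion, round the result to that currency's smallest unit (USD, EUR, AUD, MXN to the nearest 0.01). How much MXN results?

SEK 500,000.00 ÷ 11.235 = USD 44,503.78
USD 44,503.78 ÷ 1.1521 = EUR 38,628.40
EUR 38,628.40 × 1.5868 = AUD 61,295.55
AUD 61,295.55 × 12.700 = MXN 778,453.48

MXN 778,453.48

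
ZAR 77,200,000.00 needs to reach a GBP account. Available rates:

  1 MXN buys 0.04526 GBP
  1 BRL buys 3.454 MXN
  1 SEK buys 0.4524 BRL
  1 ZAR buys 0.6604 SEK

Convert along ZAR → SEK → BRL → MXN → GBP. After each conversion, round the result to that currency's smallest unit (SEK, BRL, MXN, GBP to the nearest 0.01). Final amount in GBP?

ZAR 77,200,000.00 × 0.6604 = SEK 50,982,880.00
SEK 50,982,880.00 × 0.4524 = BRL 23,064,654.91
BRL 23,064,654.91 × 3.454 = MXN 79,665,318.06
MXN 79,665,318.06 × 0.04526 = GBP 3,605,652.30

GBP 3,605,652.30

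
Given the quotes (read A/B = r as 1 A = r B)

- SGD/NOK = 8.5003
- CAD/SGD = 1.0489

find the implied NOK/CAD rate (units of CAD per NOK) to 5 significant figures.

NOK/CAD = 0.11216

1 NOK ÷ 8.5003 = 0.117643 SGD
0.117643 SGD ÷ 1.0489 = 0.112158 CAD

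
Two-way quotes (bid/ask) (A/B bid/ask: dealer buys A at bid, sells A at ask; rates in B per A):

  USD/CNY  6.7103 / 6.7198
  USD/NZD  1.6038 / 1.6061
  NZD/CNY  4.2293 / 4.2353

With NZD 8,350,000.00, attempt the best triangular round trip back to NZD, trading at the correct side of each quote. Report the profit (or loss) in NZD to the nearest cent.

Net profit: NZD 78,471.63

Best loop NZD → CNY → USD → NZD:
NZD 8,350,000.00 × 4.2293 (sell NZD at bid) = CNY 35,314,655.00
CNY 35,314,655.00 ÷ 6.7198 (buy USD at ask) = USD 5,255,313.40
USD 5,255,313.40 × 1.6038 (sell USD at bid) = NZD 8,428,471.63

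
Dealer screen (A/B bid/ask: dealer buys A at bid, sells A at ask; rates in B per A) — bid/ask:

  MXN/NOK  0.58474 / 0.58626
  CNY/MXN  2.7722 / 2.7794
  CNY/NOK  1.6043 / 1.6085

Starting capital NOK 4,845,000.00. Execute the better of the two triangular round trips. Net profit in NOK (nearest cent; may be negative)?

Best loop NOK → CNY → MXN → NOK:
NOK 4,845,000.00 ÷ 1.6085 (buy CNY at ask) = CNY 3,012,123.10
CNY 3,012,123.10 × 2.7722 (sell CNY at bid) = MXN 8,350,207.65
MXN 8,350,207.65 × 0.58474 (sell MXN at bid) = NOK 4,882,700.42

Net profit: NOK 37,700.42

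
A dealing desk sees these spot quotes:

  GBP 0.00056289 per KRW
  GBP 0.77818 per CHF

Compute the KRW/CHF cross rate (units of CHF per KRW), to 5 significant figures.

KRW/CHF = 0.00072334

1 KRW × 0.00056289 = 0.00056289 GBP
0.00056289 GBP ÷ 0.77818 = 0.000723342 CHF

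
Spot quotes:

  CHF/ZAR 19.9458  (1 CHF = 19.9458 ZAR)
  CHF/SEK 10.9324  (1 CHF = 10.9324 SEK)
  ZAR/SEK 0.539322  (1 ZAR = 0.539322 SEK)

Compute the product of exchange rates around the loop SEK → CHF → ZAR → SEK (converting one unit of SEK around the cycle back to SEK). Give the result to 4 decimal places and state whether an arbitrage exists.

0.9840 (arbitrage exists)

Around SEK → CHF → ZAR → SEK: 1 ÷ 10.9324 × 19.9458 × 0.539322 = 0.983975
Product < 1; profitable direction is SEK → ZAR → CHF → SEK.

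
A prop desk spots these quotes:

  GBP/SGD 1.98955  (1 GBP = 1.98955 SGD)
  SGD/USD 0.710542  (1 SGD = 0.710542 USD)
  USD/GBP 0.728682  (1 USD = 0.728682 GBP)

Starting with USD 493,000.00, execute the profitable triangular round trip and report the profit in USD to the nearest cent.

Profitable loop is USD → GBP → SGD → USD:
USD 493,000.00 × 0.728682 = GBP 359,240.23
GBP 359,240.23 × 1.98955 = SGD 714,726.39
SGD 714,726.39 × 0.710542 = USD 507,843.12
Profit = USD 507,843.12 − USD 493,000.00

Profit: USD 14,843.12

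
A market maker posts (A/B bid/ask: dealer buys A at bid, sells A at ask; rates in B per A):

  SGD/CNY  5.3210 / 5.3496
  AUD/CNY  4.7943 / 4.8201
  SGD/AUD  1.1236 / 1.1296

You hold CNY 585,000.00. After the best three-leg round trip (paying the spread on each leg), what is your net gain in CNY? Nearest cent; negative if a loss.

Best loop CNY → SGD → AUD → CNY:
CNY 585,000.00 ÷ 5.3496 (buy SGD at ask) = SGD 109,353.97
SGD 109,353.97 × 1.1236 (sell SGD at bid) = AUD 122,870.12
AUD 122,870.12 × 4.7943 (sell AUD at bid) = CNY 589,076.22

Net profit: CNY 4,076.22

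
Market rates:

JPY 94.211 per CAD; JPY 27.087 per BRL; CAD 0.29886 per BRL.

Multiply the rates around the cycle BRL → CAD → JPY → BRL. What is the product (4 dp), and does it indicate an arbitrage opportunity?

Around BRL → CAD → JPY → BRL: 1 × 0.29886 × 94.211 ÷ 27.087 = 1.039462
Product > 1; profitable direction is BRL → CAD → JPY → BRL.

1.0395 (arbitrage exists)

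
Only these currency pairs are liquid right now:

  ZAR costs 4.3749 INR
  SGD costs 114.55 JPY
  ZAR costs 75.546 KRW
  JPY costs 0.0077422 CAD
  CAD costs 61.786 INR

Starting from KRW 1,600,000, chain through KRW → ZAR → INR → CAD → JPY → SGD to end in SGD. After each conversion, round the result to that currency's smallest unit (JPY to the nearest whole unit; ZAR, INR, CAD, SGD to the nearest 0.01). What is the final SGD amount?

SGD 1,690.94

KRW 1,600,000 ÷ 75.546 = ZAR 21,179.15
ZAR 21,179.15 × 4.3749 = INR 92,656.66
INR 92,656.66 ÷ 61.786 = CAD 1,499.64
CAD 1,499.64 ÷ 0.0077422 = JPY 193,697
JPY 193,697 ÷ 114.55 = SGD 1,690.94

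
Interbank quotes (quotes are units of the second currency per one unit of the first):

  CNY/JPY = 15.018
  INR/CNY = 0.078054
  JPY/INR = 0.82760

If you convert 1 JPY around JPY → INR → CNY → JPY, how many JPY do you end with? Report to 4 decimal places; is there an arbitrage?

0.9701 (arbitrage exists)

Around JPY → INR → CNY → JPY: 1 × 0.82760 × 0.078054 × 15.018 = 0.970125
Product < 1; profitable direction is JPY → CNY → INR → JPY.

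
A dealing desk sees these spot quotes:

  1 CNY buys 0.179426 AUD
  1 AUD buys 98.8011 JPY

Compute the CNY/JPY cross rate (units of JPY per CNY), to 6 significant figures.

1 CNY × 0.179426 = 0.179426 AUD
0.179426 AUD × 98.8011 = 17.7275 JPY

CNY/JPY = 17.7275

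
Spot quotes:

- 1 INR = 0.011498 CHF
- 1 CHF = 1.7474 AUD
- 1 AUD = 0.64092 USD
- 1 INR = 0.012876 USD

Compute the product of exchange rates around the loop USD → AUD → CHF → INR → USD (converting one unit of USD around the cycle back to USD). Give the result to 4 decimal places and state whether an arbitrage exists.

Around USD → AUD → CHF → INR → USD: 1 ÷ 0.64092 ÷ 1.7474 ÷ 0.011498 × 0.012876 = 0.999914
Product ≈ 1 (deviation 0.009%, within rounding noise).

0.9999 (no arbitrage)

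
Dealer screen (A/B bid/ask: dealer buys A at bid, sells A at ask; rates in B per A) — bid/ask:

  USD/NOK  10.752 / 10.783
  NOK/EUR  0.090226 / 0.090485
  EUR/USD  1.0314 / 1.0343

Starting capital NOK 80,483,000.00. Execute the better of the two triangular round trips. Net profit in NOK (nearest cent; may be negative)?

Best loop NOK → EUR → USD → NOK:
NOK 80,483,000.00 × 0.090226 (sell NOK at bid) = EUR 7,261,659.16
EUR 7,261,659.16 × 1.0314 (sell EUR at bid) = USD 7,489,675.26
USD 7,489,675.26 × 10.752 (sell USD at bid) = NOK 80,528,988.35

Net profit: NOK 45,988.35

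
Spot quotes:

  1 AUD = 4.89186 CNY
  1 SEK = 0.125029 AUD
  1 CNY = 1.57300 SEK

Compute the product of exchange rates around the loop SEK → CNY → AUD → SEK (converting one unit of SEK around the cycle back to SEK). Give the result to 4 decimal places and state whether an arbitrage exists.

Around SEK → CNY → AUD → SEK: 1 ÷ 1.57300 ÷ 4.89186 ÷ 0.125029 = 1.039409
Product > 1; profitable direction is SEK → CNY → AUD → SEK.

1.0394 (arbitrage exists)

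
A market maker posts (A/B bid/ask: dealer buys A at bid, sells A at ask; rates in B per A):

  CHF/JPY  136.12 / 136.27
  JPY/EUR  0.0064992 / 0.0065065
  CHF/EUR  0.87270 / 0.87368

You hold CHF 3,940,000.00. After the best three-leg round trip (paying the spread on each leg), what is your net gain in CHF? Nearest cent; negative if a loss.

Best loop CHF → JPY → EUR → CHF:
CHF 3,940,000.00 × 136.12 (sell CHF at bid) = JPY 536,312,800
JPY 536,312,800 × 0.0064992 (sell JPY at bid) = EUR 3,485,604.15
EUR 3,485,604.15 ÷ 0.87368 (buy CHF at ask) = CHF 3,989,566.15

Net profit: CHF 49,566.15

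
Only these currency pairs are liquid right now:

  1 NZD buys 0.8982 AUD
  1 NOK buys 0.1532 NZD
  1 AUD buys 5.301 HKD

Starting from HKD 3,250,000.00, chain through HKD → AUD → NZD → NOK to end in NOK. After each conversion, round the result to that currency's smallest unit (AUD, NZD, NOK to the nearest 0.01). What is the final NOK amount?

NOK 4,455,472.26

HKD 3,250,000.00 ÷ 5.301 = AUD 613,091.87
AUD 613,091.87 ÷ 0.8982 = NZD 682,578.35
NZD 682,578.35 ÷ 0.1532 = NOK 4,455,472.26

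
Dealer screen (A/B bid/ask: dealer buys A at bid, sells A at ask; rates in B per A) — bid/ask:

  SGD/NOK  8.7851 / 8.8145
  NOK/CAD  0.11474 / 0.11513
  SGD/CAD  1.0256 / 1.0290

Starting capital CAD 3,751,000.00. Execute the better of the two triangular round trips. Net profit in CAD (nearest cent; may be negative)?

Net profit: CAD 39,869.98

Best loop CAD → NOK → SGD → CAD:
CAD 3,751,000.00 ÷ 0.11513 (buy NOK at ask) = NOK 32,580,561.10
NOK 32,580,561.10 ÷ 8.8145 (buy SGD at ask) = SGD 3,696,246.08
SGD 3,696,246.08 × 1.0256 (sell SGD at bid) = CAD 3,790,869.98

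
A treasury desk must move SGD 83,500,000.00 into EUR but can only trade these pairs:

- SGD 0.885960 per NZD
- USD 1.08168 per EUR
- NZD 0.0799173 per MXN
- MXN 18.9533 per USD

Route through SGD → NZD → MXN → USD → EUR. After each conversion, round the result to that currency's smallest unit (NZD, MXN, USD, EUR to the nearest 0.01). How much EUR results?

EUR 57,523,846.88

SGD 83,500,000.00 ÷ 0.885960 = NZD 94,248,047.32
NZD 94,248,047.32 ÷ 0.0799173 = MXN 1,179,319,713.25
MXN 1,179,319,713.25 ÷ 18.9533 = USD 62,222,394.69
USD 62,222,394.69 ÷ 1.08168 = EUR 57,523,846.88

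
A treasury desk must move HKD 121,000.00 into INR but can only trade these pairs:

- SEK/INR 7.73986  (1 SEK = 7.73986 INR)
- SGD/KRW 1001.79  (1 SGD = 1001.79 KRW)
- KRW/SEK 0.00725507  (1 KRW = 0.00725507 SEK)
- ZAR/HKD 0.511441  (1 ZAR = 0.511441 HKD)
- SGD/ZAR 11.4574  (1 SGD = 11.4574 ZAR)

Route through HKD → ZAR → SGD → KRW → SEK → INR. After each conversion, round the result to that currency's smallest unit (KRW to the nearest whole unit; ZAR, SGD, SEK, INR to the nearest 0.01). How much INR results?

HKD 121,000.00 ÷ 0.511441 = ZAR 236,586.43
ZAR 236,586.43 ÷ 11.4574 = SGD 20,649.22
SGD 20,649.22 × 1001.79 = KRW 20,686,182
KRW 20,686,182 × 0.00725507 = SEK 150,079.70
SEK 150,079.70 × 7.73986 = INR 1,161,595.87

INR 1,161,595.87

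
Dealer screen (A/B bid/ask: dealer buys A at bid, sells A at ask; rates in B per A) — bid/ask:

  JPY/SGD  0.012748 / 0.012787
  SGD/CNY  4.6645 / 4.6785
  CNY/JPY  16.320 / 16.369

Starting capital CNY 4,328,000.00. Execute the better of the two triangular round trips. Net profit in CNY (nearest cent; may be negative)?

Best loop CNY → SGD → JPY → CNY:
CNY 4,328,000.00 ÷ 4.6785 (buy SGD at ask) = SGD 925,082.83
SGD 925,082.83 ÷ 0.012787 (buy JPY at ask) = JPY 72,345,572
JPY 72,345,572 ÷ 16.369 (buy CNY at ask) = CNY 4,419,669.60

Net profit: CNY 91,669.60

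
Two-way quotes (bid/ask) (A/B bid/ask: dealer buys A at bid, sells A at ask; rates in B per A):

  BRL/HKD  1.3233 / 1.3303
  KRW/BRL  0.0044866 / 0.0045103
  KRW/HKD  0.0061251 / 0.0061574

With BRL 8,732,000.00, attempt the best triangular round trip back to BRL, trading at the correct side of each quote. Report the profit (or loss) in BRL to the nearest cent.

Net profit: BRL 181,984.81

Best loop BRL → KRW → HKD → BRL:
BRL 8,732,000.00 ÷ 0.0045103 (buy KRW at ask) = KRW 1,936,013,126
KRW 1,936,013,126 × 0.0061251 (sell KRW at bid) = HKD 11,858,274.00
HKD 11,858,274.00 ÷ 1.3303 (buy BRL at ask) = BRL 8,913,984.81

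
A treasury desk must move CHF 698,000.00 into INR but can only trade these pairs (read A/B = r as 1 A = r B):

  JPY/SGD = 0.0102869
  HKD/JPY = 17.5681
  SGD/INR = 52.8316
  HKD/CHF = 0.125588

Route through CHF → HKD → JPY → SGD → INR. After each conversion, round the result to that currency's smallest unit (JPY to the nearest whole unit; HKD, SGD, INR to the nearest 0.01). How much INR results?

INR 53,065,266.77

CHF 698,000.00 ÷ 0.125588 = HKD 5,557,855.85
HKD 5,557,855.85 × 17.5681 = JPY 97,640,967
JPY 97,640,967 × 0.0102869 = SGD 1,004,422.86
SGD 1,004,422.86 × 52.8316 = INR 53,065,266.77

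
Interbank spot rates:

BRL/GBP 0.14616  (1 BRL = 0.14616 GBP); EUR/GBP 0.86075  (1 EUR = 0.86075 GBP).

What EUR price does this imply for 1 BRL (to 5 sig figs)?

BRL/EUR = 0.16981

1 BRL × 0.14616 = 0.14616 GBP
0.14616 GBP ÷ 0.86075 = 0.169805 EUR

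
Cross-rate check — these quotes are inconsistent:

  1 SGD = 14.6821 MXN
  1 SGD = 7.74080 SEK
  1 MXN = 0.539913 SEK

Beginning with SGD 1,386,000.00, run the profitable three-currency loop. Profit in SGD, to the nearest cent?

Profitable loop is SGD → MXN → SEK → SGD:
SGD 1,386,000.00 × 14.6821 = MXN 20,349,390.60
MXN 20,349,390.60 × 0.539913 = SEK 10,986,900.53
SEK 10,986,900.53 ÷ 7.74080 = SGD 1,419,349.49
Profit = SGD 1,419,349.49 − SGD 1,386,000.00

Profit: SGD 33,349.49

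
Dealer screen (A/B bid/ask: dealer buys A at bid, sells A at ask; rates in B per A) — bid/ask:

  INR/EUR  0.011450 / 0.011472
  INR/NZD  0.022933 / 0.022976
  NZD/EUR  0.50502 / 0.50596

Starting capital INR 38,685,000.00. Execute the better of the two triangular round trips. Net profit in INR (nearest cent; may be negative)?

Best loop INR → NZD → EUR → INR:
INR 38,685,000.00 × 0.022933 (sell INR at bid) = NZD 887,163.10
NZD 887,163.10 × 0.50502 (sell NZD at bid) = EUR 448,035.11
EUR 448,035.11 ÷ 0.011472 (buy INR at ask) = INR 39,054,664.51

Net profit: INR 369,664.51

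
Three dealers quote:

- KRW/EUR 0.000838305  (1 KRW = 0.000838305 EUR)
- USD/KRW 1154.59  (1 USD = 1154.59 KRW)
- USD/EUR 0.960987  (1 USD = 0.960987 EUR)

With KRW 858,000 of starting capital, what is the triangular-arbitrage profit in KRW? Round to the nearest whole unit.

Profit: KRW 6,171

Profitable loop is KRW → EUR → USD → KRW:
KRW 858,000 × 0.000838305 = EUR 719.27
EUR 719.27 ÷ 0.960987 = USD 748.47
USD 748.47 × 1154.59 = KRW 864,171
Profit = KRW 864,171 − KRW 858,000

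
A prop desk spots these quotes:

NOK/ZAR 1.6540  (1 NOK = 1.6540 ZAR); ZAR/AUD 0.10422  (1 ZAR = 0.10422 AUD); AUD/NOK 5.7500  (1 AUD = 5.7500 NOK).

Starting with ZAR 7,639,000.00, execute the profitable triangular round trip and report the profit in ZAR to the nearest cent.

Profitable loop is ZAR → NOK → AUD → ZAR:
ZAR 7,639,000.00 ÷ 1.6540 = NOK 4,618,500.60
NOK 4,618,500.60 ÷ 5.7500 = AUD 803,217.50
AUD 803,217.50 ÷ 0.10422 = ZAR 7,706,942.01
Profit = ZAR 7,706,942.01 − ZAR 7,639,000.00

Profit: ZAR 67,942.01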